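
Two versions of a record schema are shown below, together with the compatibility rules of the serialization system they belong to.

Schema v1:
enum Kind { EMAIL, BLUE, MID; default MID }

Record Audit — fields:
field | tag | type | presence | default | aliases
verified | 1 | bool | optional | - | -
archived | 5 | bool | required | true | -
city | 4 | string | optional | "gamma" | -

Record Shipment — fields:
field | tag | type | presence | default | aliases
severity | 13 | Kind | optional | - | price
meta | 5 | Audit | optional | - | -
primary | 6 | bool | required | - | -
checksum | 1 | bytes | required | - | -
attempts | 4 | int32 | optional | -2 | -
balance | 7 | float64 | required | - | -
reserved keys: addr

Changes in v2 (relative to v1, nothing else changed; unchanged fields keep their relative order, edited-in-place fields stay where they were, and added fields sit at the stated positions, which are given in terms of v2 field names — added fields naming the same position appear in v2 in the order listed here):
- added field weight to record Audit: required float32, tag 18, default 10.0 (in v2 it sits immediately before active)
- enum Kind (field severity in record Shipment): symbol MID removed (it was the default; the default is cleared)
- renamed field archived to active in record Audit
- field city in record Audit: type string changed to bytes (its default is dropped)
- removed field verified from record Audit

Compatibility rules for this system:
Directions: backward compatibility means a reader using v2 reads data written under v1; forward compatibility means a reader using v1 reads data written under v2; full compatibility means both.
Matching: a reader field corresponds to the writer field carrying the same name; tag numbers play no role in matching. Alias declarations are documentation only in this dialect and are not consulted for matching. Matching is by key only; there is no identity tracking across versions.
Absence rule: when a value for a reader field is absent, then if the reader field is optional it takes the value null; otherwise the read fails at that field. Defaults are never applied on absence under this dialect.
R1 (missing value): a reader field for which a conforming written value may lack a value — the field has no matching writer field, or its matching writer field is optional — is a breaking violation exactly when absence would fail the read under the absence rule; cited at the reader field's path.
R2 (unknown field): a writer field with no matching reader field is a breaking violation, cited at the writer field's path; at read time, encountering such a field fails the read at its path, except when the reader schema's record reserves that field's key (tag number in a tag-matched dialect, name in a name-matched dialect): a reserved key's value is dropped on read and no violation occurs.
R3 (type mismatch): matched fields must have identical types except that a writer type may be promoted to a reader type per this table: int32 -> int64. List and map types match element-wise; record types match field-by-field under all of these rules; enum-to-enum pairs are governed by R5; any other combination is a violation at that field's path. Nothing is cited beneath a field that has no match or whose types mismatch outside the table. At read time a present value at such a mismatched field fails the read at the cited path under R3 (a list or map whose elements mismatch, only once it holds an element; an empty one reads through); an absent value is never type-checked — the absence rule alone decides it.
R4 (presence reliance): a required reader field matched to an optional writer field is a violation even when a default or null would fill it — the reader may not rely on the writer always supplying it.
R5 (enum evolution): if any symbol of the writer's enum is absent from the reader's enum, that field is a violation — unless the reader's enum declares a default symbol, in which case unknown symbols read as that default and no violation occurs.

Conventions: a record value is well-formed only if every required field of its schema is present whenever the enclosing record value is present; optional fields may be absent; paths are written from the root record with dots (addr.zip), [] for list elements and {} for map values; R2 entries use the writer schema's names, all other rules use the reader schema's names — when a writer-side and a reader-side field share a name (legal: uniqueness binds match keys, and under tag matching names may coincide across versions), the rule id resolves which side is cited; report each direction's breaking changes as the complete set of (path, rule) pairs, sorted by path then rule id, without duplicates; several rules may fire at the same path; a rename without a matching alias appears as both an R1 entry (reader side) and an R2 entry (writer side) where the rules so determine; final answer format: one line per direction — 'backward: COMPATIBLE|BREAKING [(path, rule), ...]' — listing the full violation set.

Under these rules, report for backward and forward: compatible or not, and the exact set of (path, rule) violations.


backward: BREAKING [(meta.active, R1), (meta.archived, R2), (meta.city, R3), (meta.verified, R2), (meta.weight, R1), (severity, R5)]; forward: BREAKING [(meta.active, R2), (meta.archived, R1), (meta.city, R3), (meta.weight, R2)]

the writer's type comes first in each Shipment pair
backward for Shipment (reader v2, writer v1):
  Kind -> Kind, writer optional: severity aligns to severity
  Audit -> Audit, writer optional: meta aligns to meta
  bool -> bool, writer required: primary aligns to primary
  bytes -> bytes, writer required: checksum aligns to checksum
  int32 -> int32, writer optional: attempts aligns to attempts
  float64 -> float64, writer required: balance aligns to balance
  meta.weight: no writer match
  meta.active: no writer match
  string -> bytes, writer optional: meta.city aligns to meta.city
  leftover writer field: meta.verified
  leftover writer field: meta.archived
  violation R1 at meta.active
  violation R2 at meta.archived
  violation R3 at meta.city
  violation R2 at meta.verified
  violation R1 at meta.weight
  violation R5 at severity
  => backward: BREAKING (6)
forward for Shipment (reader v1, writer v2):
  Kind -> Kind, writer optional: severity aligns to severity
  Audit -> Audit, writer optional: meta aligns to meta
  bool -> bool, writer required: primary aligns to primary
  bytes -> bytes, writer required: checksum aligns to checksum
  int32 -> int32, writer optional: attempts aligns to attempts
  float64 -> float64, writer required: balance aligns to balance
  meta.verified: no writer match
  meta.archived: no writer match
  bytes -> string, writer optional: meta.city aligns to meta.city
  leftover writer field: meta.weight
  leftover writer field: meta.active
  violation R2 at meta.active
  violation R1 at meta.archived
  violation R3 at meta.city
  violation R2 at meta.weight
  => forward: BREAKING (4)


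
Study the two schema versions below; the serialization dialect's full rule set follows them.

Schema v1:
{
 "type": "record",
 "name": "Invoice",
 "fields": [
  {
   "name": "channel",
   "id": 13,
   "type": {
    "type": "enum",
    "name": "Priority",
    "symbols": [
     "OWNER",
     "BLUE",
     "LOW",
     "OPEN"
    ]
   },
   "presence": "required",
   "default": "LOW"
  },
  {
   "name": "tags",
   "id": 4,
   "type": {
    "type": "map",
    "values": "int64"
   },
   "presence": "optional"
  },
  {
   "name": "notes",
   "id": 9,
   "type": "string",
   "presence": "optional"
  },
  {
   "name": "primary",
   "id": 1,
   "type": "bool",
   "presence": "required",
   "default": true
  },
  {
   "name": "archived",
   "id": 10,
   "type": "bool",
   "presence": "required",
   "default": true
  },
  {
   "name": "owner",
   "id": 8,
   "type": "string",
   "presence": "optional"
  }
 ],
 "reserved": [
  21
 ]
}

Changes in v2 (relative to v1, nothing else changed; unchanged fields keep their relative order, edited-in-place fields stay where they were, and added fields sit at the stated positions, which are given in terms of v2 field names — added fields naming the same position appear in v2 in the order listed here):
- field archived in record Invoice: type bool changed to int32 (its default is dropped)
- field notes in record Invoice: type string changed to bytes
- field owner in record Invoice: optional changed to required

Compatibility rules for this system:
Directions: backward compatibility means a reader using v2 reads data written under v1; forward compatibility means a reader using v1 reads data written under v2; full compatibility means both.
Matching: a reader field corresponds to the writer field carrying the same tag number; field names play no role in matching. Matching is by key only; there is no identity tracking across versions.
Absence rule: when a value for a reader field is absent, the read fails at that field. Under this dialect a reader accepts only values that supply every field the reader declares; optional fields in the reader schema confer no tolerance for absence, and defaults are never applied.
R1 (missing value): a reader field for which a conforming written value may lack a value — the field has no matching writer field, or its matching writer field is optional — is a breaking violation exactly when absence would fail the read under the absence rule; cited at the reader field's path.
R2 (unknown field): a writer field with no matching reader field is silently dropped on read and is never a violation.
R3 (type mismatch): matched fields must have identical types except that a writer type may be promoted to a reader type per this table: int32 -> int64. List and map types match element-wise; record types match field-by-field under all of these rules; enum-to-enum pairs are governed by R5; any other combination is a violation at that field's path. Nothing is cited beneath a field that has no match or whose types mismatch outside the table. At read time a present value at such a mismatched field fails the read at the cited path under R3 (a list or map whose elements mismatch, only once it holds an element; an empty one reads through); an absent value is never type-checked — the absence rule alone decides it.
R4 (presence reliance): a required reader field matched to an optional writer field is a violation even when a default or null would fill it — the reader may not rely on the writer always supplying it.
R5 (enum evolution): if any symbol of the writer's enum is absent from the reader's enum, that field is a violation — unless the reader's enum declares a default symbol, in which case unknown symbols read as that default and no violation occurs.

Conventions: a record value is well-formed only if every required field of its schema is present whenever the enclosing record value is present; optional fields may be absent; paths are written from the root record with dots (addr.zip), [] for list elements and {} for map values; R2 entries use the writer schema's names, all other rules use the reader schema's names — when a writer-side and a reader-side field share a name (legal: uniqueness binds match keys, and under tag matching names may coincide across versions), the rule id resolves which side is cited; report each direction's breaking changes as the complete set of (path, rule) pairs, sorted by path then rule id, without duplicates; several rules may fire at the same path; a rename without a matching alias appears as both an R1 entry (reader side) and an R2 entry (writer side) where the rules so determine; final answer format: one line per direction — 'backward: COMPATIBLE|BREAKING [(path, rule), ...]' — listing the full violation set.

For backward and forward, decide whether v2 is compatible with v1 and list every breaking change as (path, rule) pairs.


backward: BREAKING [(archived, R3), (notes, R1), (notes, R3), (owner, R1), (owner, R4), (tags, R1)]; forward: BREAKING [(archived, R3), (notes, R1), (notes, R3), (tags, R1)]

each type pair in Invoice: writer, then reader
backward on Invoice — v2 reading data written by v1:
  channel: paired with writer channel (Priority -> Priority; writer required)
  tags: paired with writer tags (map<string, int64> -> map<string, int64>; writer optional)
  notes: paired with writer notes (string -> bytes; writer optional)
  primary: paired with writer primary (bool -> bool; writer required)
  archived: paired with writer archived (bool -> int32; writer required)
  owner: paired with writer owner (string -> string; writer optional)
  R3 fires at archived
  R1 fires at notes
  R3 fires at notes
  R1 fires at owner
  R4 fires at owner
  R1 fires at tags
  backward on Invoice therefore BREAKING (6)
forward on Invoice — v1 reading data written by v2:
  channel: paired with writer channel (Priority -> Priority; writer required)
  tags: paired with writer tags (map<string, int64> -> map<string, int64>; writer optional)
  notes: paired with writer notes (bytes -> string; writer optional)
  primary: paired with writer primary (bool -> bool; writer required)
  archived: paired with writer archived (int32 -> bool; writer required)
  owner: paired with writer owner (string -> string; writer required)
  R3 fires at archived
  R1 fires at notes
  R3 fires at notes
  R1 fires at tags
  forward on Invoice therefore BREAKING (4)


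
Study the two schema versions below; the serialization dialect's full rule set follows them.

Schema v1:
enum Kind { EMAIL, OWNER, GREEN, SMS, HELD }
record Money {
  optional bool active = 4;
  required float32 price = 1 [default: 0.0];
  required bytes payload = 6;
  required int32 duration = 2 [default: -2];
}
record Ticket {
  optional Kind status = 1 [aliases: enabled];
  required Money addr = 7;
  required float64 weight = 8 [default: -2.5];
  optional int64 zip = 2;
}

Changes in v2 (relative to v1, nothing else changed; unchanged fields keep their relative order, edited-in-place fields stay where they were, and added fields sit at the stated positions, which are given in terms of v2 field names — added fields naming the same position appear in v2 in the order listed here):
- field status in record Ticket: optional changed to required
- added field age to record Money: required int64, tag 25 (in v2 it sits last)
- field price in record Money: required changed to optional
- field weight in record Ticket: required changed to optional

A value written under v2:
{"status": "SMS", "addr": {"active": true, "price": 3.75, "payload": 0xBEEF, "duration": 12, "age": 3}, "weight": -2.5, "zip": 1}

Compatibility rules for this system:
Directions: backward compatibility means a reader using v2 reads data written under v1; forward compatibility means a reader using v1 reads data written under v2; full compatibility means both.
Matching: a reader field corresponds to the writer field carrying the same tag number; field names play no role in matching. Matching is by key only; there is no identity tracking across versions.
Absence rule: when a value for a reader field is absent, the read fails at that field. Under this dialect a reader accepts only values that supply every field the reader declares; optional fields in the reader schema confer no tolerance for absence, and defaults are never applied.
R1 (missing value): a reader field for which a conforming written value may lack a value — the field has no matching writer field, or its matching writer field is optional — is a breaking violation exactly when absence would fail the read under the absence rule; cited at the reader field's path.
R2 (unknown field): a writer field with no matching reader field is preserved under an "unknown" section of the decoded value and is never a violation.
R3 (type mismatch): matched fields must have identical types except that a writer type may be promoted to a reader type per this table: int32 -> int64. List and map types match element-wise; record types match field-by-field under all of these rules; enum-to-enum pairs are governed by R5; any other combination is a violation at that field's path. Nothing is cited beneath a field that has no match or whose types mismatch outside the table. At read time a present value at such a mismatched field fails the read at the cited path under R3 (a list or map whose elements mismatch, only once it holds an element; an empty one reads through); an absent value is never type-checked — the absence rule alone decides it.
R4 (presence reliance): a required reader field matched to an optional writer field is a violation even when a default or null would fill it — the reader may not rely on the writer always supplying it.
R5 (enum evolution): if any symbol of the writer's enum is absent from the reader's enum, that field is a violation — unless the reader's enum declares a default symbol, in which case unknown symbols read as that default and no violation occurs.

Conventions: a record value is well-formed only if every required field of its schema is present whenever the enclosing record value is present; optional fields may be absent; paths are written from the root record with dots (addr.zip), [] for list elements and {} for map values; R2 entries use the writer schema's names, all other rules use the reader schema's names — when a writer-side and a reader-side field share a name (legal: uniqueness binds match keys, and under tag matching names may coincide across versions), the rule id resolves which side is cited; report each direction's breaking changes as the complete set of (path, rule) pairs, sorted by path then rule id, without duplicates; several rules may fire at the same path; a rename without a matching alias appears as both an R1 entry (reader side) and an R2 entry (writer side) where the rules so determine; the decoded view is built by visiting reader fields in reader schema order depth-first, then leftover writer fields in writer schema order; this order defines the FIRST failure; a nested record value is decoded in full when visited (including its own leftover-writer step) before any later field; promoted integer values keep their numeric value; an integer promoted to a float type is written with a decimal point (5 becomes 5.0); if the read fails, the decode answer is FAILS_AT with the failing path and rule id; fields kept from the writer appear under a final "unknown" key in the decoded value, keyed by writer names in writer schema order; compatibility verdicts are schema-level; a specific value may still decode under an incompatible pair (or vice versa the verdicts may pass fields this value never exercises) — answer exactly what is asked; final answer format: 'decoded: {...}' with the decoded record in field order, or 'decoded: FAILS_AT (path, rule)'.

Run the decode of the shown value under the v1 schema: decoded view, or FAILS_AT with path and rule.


decoded: {"status": "SMS", "addr": {"active": true, "price": 3.75, "payload": 0xBEEF, "duration": 12, "unknown": {"age": 3}}, "weight": -2.5, "zip": 1}

in Ticket below, arrows point writer -> reader
decoding the Ticket value with the v1 reader:
  status := "SMS"
  addr.active := true
  addr.price := 3.75
  addr.payload := 0xBEEF
  addr.duration := 12
  writer addr.age: kept under "unknown"
  weight := -2.5
  zip := 1
  => decoded: {"status": "SMS", "addr": {"active": true, "price": 3.75, "payload": 0xBEEF, "duration": 12, "unknown": {"age": 3}}, "weight": -2.5, "zip": 1}
ruling out the remaining Ticket differences:
  field status in record Ticket: optional changed to required -> a verdict-level change on Ticket — the shown value reads the same
  field price in record Money: required changed to optional -> a verdict-level change on Ticket — the shown value reads the same
  field weight in record Ticket: required changed to optional -> a verdict-level change on Ticket — the shown value reads the same


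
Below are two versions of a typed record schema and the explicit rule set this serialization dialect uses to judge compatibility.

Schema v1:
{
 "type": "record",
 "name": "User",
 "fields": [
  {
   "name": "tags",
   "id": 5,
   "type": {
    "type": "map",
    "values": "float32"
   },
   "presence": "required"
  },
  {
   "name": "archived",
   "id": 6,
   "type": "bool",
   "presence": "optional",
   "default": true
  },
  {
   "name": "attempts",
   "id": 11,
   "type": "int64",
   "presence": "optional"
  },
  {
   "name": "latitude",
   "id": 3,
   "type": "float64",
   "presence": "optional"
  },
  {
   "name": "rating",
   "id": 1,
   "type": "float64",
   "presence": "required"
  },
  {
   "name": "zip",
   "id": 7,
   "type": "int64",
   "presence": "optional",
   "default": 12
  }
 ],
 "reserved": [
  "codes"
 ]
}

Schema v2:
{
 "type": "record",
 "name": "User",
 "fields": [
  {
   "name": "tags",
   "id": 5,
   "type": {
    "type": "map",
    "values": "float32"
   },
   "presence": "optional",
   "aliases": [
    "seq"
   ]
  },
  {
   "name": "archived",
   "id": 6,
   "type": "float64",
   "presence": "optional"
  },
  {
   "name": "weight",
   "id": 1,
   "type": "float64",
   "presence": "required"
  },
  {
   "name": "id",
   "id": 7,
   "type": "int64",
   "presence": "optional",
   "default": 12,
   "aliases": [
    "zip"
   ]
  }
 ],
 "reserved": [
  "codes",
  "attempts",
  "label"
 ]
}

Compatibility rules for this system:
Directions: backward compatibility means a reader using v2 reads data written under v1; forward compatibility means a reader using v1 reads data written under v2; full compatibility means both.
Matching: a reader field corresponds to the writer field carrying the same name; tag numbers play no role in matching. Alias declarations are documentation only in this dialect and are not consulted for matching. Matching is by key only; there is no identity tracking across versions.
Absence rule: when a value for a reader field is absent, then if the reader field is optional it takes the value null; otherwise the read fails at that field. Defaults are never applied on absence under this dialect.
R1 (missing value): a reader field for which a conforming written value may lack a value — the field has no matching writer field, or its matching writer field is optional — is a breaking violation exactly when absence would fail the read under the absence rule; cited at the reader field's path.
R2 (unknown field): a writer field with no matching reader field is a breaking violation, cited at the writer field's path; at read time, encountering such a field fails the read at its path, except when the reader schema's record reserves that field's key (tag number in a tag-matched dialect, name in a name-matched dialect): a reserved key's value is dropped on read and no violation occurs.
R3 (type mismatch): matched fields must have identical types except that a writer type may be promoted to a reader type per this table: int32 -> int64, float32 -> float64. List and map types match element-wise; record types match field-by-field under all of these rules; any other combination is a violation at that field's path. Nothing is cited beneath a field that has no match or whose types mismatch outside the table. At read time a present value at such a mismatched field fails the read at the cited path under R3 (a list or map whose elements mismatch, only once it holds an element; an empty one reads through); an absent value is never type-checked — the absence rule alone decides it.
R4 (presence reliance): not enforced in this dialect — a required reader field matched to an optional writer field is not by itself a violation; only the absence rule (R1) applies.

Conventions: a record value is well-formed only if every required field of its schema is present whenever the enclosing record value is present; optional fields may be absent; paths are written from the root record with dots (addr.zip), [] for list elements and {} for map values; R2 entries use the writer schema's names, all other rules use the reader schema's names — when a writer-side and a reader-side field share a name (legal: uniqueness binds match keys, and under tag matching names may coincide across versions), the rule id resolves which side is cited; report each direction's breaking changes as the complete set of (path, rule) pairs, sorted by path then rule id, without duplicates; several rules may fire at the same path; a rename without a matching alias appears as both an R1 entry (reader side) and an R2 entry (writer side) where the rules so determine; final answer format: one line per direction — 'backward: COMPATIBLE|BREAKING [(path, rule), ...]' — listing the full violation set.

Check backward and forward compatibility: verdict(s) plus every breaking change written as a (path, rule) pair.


backward: BREAKING [(archived, R3), (latitude, R2), (rating, R2), (weight, R1), (zip, R2)]; forward: BREAKING [(archived, R3), (id, R2), (rating, R1), (tags, R1), (weight, R2)]

each type pair in User: writer, then reader
backward analysis of User with v2 as reader and v1 as writer:
  tags: paired with writer tags (map<string, float32> -> map<string, float32>; writer required)
  archived: paired with writer archived (bool -> float64; writer optional)
  no writer field matches reader weight
  no writer field matches reader id
  writer attempts: unknown to reader
  writer latitude: unknown to reader
  writer rating: unknown to reader
  writer zip: unknown to reader
  rule R3 violated at archived
  rule R2 violated at latitude
  rule R2 violated at rating
  rule R1 violated at weight
  rule R2 violated at zip
  => 5 violation(s): backward is BREAKING for User
forward analysis of User with v1 as reader and v2 as writer:
  tags: paired with writer tags (map<string, float32> -> map<string, float32>; writer optional)
  archived: paired with writer archived (float64 -> bool; writer optional)
  no writer field matches reader attempts
  no writer field matches reader latitude
  no writer field matches reader rating
  no writer field matches reader zip
  writer weight: unknown to reader
  writer id: unknown to reader
  rule R3 violated at archived
  rule R2 violated at id
  rule R1 violated at rating
  rule R1 violated at tags
  rule R2 violated at weight
  => 5 violation(s): forward is BREAKING for User


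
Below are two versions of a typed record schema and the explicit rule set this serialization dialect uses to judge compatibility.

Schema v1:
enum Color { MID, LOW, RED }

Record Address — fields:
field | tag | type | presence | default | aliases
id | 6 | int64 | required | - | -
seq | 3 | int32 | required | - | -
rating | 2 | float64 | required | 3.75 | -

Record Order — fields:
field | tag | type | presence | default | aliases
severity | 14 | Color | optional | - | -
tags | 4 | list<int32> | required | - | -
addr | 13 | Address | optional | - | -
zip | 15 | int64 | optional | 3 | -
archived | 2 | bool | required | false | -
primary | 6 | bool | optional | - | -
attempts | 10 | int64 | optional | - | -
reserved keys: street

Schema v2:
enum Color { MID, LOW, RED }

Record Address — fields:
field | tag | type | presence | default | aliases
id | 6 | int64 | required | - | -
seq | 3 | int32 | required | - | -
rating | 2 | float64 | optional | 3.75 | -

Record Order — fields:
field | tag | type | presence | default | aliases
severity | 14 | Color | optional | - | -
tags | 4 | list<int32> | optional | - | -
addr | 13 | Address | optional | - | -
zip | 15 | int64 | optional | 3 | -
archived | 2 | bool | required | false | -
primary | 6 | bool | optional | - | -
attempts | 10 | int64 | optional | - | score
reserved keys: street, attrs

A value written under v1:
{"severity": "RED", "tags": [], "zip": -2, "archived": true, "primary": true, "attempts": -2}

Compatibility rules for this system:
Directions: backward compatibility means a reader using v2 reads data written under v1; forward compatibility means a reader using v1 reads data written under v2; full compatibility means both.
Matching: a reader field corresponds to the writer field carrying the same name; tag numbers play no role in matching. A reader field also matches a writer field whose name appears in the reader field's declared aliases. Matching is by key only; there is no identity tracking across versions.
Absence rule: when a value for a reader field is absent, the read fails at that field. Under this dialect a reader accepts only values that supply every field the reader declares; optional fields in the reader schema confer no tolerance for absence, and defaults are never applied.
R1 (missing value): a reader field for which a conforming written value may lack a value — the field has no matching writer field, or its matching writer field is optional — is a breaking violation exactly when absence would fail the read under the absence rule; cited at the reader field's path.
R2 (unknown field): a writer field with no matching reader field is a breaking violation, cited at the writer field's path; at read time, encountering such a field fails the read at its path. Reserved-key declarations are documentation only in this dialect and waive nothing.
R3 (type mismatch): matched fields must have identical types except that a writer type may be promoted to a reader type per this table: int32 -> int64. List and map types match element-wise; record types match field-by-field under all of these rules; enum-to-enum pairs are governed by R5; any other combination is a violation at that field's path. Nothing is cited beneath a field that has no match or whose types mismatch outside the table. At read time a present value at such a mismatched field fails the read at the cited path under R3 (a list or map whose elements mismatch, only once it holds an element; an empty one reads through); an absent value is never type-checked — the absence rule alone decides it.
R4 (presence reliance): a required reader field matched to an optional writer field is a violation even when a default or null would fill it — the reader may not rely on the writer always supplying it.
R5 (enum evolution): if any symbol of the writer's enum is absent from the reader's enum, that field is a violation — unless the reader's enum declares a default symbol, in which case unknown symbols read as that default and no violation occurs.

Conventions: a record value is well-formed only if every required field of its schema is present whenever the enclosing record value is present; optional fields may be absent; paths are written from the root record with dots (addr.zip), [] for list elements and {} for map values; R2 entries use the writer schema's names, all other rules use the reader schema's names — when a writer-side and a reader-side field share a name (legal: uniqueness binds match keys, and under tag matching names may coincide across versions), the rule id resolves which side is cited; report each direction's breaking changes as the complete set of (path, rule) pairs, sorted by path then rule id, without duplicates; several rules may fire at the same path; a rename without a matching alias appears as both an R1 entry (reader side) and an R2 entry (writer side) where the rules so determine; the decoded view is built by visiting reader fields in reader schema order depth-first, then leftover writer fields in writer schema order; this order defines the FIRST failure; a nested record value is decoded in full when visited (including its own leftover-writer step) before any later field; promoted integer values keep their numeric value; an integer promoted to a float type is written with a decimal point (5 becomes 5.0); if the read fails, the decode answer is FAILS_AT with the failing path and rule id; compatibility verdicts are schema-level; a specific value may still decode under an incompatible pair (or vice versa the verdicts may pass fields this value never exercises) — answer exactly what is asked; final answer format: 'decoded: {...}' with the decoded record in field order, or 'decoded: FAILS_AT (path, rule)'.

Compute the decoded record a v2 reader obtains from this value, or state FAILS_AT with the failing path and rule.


decoded: FAILS_AT (addr, R1)

in Order below, arrows point writer -> reader
decoding the Order value with the v2 reader:
  severity := "RED"
  tags := []
  read fails at addr under R1 (no fill)
  => FAILS_AT (addr, R1)
diffs on Order not affecting the asked answer:
  field tags in record Order: required changed to optional -> matters for Order compatibility verdicts, not for this value's decode
  field rating in record Address: required changed to optional -> matters for Order compatibility verdicts, not for this value's decode


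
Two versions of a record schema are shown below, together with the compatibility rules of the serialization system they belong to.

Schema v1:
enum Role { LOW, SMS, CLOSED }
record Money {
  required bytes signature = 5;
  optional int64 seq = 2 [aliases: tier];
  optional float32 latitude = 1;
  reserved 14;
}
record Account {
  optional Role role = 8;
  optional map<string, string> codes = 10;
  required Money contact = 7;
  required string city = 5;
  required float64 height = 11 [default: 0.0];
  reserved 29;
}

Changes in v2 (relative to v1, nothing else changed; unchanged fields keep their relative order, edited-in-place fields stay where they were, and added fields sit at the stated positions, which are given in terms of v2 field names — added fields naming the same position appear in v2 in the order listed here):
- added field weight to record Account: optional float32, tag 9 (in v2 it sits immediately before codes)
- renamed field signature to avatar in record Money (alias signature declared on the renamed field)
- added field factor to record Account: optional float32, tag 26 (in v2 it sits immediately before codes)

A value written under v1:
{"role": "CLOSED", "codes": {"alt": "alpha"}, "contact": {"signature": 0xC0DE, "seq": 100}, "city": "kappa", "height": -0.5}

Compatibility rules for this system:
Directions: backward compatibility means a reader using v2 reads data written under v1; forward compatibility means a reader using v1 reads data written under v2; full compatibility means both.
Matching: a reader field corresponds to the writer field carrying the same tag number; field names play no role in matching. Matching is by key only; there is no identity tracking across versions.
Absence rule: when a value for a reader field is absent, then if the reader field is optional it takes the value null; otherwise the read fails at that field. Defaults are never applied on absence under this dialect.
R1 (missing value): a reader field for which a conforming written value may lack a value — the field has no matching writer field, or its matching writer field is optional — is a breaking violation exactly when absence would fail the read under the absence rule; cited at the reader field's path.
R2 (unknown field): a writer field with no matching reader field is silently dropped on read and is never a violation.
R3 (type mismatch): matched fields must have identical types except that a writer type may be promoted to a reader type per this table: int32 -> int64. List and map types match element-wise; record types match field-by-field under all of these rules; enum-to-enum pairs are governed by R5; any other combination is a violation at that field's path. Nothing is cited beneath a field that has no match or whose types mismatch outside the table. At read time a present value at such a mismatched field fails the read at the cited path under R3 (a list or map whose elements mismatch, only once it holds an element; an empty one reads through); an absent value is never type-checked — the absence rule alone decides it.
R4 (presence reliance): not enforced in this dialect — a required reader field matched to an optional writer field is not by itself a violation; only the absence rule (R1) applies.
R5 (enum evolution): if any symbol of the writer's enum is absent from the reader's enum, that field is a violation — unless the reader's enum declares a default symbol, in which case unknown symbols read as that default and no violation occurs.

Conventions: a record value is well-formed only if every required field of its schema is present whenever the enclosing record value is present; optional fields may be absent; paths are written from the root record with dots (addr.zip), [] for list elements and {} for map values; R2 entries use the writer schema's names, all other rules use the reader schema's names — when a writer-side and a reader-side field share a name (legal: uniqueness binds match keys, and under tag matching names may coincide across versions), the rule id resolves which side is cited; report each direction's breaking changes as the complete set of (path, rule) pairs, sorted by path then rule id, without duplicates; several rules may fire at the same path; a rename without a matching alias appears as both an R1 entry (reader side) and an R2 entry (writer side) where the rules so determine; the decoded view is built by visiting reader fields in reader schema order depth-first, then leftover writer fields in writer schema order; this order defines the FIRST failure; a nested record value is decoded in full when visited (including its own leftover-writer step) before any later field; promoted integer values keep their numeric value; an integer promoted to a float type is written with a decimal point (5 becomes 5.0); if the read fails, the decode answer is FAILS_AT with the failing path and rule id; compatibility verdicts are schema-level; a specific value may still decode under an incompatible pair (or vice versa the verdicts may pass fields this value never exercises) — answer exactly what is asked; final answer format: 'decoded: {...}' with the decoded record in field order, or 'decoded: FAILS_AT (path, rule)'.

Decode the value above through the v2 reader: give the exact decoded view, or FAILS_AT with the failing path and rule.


in Account below, arrows point writer -> reader
decoding the Account value with the v2 reader:
  role := "CLOSED"
  weight := null (absent, optional -> null)
  factor := null (absent, optional -> null)
  codes := {"alt": "alpha"}
  contact.avatar := 0xC0DE (from writer signature)
  contact.seq := 100
  contact.latitude := null (absent, optional -> null)
  city := "kappa"
  height := -0.5
  => decoded: {"role": "CLOSED", "weight": null, "factor": null, "codes": {"alt": "alpha"}, "contact": {"avatar": 0xC0DE, "seq": 100, "latitude": null}, "city": "kappa", "height": -0.5}

decoded: {"role": "CLOSED", "weight": null, "factor": null, "codes": {"alt": "alpha"}, "contact": {"avatar": 0xC0DE, "seq": 100, "latitude": null}, "city": "kappa", "height": -0.5}


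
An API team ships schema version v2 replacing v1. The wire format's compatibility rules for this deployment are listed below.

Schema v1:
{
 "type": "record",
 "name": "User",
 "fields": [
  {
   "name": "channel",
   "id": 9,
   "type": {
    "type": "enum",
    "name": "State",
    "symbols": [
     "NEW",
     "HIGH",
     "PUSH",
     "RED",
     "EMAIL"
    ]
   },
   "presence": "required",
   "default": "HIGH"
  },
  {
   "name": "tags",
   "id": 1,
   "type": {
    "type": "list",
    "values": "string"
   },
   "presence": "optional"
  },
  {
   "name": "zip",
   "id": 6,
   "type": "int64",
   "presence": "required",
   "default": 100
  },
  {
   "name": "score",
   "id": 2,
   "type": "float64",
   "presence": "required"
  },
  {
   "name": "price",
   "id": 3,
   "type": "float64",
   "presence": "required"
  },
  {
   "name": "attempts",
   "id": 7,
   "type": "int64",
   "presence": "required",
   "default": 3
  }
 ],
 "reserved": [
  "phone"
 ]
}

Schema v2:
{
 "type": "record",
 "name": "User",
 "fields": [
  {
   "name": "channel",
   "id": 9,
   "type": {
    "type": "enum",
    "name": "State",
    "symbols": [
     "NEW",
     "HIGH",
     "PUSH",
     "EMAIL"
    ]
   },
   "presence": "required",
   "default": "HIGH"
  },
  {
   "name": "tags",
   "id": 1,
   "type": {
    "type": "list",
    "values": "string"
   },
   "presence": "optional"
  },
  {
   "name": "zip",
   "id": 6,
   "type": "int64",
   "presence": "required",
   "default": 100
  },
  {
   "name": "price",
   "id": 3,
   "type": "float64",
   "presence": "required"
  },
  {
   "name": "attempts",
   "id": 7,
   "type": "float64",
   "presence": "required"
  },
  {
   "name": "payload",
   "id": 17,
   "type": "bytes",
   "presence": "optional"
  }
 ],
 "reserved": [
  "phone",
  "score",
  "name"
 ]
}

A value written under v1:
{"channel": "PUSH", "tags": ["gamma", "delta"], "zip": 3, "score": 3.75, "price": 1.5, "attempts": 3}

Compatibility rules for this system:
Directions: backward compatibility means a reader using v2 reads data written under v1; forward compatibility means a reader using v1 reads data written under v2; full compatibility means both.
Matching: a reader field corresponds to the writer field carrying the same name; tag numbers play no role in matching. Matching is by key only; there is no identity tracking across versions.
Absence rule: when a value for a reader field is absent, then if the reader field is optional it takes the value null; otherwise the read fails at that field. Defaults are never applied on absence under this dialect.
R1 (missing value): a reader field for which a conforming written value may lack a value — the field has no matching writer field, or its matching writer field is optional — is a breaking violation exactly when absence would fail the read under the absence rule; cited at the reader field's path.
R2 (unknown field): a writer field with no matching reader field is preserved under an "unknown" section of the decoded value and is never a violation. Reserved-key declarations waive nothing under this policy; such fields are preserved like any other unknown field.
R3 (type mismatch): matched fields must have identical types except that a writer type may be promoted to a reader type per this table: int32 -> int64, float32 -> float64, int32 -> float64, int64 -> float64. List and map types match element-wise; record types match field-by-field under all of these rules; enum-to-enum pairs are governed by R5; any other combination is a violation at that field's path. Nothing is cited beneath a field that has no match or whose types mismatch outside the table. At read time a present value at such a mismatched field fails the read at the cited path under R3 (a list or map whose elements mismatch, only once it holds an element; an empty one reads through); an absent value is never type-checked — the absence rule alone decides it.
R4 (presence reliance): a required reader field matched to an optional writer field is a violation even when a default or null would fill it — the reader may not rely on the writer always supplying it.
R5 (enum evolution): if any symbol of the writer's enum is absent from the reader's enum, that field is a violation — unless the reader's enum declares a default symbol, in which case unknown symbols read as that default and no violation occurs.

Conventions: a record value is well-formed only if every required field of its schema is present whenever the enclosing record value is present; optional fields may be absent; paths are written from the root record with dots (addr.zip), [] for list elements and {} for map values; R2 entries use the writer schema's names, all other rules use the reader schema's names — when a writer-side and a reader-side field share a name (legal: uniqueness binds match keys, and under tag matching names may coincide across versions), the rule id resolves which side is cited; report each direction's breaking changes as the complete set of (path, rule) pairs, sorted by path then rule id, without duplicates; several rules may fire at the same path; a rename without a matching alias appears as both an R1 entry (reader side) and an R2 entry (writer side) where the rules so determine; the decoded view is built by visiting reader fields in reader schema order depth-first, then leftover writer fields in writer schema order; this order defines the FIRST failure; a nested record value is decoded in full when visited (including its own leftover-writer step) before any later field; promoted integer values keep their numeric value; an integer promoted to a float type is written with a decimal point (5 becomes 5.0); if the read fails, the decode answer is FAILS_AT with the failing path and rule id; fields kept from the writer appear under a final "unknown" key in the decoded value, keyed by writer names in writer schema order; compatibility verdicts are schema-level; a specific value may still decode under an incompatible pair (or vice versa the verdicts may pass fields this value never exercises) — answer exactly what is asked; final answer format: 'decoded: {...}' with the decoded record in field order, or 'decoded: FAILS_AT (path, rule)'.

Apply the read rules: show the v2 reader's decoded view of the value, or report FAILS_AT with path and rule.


each type pair in User: writer, then reader
decode (reader v2):
  channel := "PUSH"
  tags := ["gamma", "delta"]
  zip := 3
  price := 1.5
  attempts := 3.0 (int64 -> float64)
  payload := null (absent, optional -> null)
  writer score: kept under "unknown"
  => decoded: {"channel": "PUSH", "tags": ["gamma", "delta"], "zip": 3, "price": 1.5, "attempts": 3.0, "payload": null, "unknown": {"score": 3.75}}
the other User changes do not affect what is asked:
  enum State (field channel in record User): symbol RED removed -> a verdict-level change on User — the shown value reads the same
  field attempts in record User: type int64 changed to float64 (its default is dropped) -> a verdict-level change on User — the shown value reads the same

decoded: {"channel": "PUSH", "tags": ["gamma", "delta"], "zip": 3, "price": 1.5, "attempts": 3.0, "payload": null, "unknown": {"score": 3.75}}
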